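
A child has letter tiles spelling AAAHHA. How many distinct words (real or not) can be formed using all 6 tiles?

15

AAAHHA has 6 letters with A appearing 4 times and H appearing twice.
Dividing 6! = 720 by 4!·2! = 48 for the repeated letters gives 15.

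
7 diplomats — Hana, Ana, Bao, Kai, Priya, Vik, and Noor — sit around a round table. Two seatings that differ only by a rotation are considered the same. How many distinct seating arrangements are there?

Fix one person's seat to break rotational symmetry; the remaining 6 people can be arranged in (6)! = 720 ways.

720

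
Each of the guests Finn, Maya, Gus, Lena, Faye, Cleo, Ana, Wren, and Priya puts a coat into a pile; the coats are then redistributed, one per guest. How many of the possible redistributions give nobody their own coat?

This is the derangement count D_9: permutations of 9 items with no fixed point.
By inclusion–exclusion this is Σ_{j=0}^{9} (−1)^j C(9,j)·(9−j)!.
Computing: 362880 − 362880 + 181440 − 60480 + 15120 − 3024 + 504 − 72 + 9 − 1 = 133496.

133496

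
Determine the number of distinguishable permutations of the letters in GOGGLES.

GOGGLES has 7 letters with G appearing 3 times.
So there are 7! / (3!) = 840 distinguishable arrangements.

840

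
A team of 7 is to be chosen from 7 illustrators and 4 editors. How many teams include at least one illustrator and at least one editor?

329

Total 7-person selections from all 11: C(11,7) = 330.
Subtract selections that omit an entire group: no illustrators → C(4,7) = 0; no editors → C(7,7) = 1.
Both groups omitted at once is impossible, so 330 − 1 = 329.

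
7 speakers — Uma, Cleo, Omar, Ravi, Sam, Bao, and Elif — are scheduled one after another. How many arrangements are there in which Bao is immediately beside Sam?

1440

Place the 5 others and the Bao-Sam pair as 6 objects in a line; the pair has 2 internal arrangements.
So the count is 2·(6)! = 1440.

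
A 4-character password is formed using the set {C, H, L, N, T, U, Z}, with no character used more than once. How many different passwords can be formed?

With no repetition, fill the 4 characters in order: 7 choices, then 6, down to 4.
7 × 6 × 5 × 4 = 840.

840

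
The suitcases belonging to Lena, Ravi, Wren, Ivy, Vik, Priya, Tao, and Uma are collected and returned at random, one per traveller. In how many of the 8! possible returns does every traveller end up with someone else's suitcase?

Let Aᵢ be the assignments in which traveller i gets their own suitcase. We want the size of the complement of A₁∪…∪A_8.
By inclusion–exclusion this is Σ_{j=0}^{8} (−1)^j C(8,j)·(8−j)!.
Computing: 40320 − 40320 + 20160 − 6720 + 1680 − 336 + 56 − 8 + 1 = 14833.

14833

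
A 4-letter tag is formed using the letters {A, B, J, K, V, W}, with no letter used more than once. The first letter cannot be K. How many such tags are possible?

The first letter has 6−1 = 5 choices (anything except K).
The remaining 3 letters are filled from the other 5 symbols without repetition: 5 × 4 × 3 = 60.
Total: 5 × 60 = 300.

300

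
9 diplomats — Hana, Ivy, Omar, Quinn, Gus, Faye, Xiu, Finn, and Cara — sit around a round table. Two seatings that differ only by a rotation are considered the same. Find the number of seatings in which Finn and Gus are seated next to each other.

10080

Glue Finn and Gus into a block (2 internal orders). Seating 8 units around a circle gives (7)! arrangements.
So 2 × (7)! = 2 × 5040 = 10080.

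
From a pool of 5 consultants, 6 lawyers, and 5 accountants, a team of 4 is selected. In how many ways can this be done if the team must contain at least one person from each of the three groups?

975

Total 4-person selections from all 16: C(16,4) = 1820.
Subtract selections that omit an entire group: no consultants → C(11,4) = 330; no lawyers → C(10,4) = 210; no accountants → C(11,4) = 330.
Add back selections omitting two groups (i.e. drawn from a single group): C(5,4) + C(6,4) + C(5,4) = 25.
By inclusion–exclusion: 1820 − 870 + 25 = 975.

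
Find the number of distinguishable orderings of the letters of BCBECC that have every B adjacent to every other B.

Treat the 2 copies of B as a single block. The multiset to arrange is then {BB, C, C, C, E}, 5 items in all.
That gives (5)!/(3!) = 20 arrangements.

20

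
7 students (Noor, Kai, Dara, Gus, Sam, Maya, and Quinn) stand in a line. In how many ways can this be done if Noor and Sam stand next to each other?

Place the 5 others and the Noor-Sam pair as 6 objects in a line; the pair has 2 internal arrangements.
So the count is 2·(6)! = 1440.

1440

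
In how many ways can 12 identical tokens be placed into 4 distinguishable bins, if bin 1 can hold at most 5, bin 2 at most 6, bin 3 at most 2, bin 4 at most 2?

Without the upper bounds there are C(15,3) = 455 ways to split 12 among 4 bins.
Subtract solutions that violate a single cap (substitute x_i' = x_i − (cap_i+1)): x_1 ≥ 6 gives C(9,3) = 84; x_2 ≥ 7 gives C(8,3) = 56; x_3 ≥ 3 gives C(12,3) = 220; x_4 ≥ 3 gives C(12,3) = 220. Together 580.
Add back pairs where two caps are both exceeded: 0 + 20 + 20 + 10 + 10 + 84 = 144.
Subtract triples: 0 + 0 + 1 + 0 = 1.
By inclusion–exclusion the count is 455 − 580 + 144 − 1 = 18.

18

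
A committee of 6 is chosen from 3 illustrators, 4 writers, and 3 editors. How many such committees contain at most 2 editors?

Split by how many editors are chosen (0 through 2).
Sum: C(3,0)·C(7,6) + C(3,1)·C(7,5) + C(3,2)·C(7,4) = 7 + 63 + 105 = 175.

175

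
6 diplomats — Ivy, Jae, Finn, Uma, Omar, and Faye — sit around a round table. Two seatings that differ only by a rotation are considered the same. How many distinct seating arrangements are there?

120

Around a circle, 6 distinct people have 6!/6 = (5)! = 120 rotationally distinct seatings.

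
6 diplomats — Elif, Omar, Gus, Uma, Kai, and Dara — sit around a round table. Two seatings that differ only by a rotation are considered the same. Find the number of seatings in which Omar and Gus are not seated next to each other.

72

Without the restriction there are (5)! = 120 seatings.
Those with Omar next to Gus: fuse the pair into one unit and seat 5 units around a circle — 2·(4)! = 48.
Subtracting, 120 − 48 = 72.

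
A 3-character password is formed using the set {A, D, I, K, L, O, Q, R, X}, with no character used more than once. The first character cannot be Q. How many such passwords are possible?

The first character has 9−1 = 8 choices (anything except Q).
The remaining 2 characters are filled from the other 8 symbols without repetition: 8 × 7 = 56.
Total: 8 × 56 = 448.

448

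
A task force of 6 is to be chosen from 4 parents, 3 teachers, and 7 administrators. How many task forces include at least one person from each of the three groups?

2331

Total 6-person selections from all 14: C(14,6) = 3003.
Subtract selections that omit an entire group: no parents → C(10,6) = 210; no teachers → C(11,6) = 462; no administrators → C(7,6) = 7.
Add back selections omitting two groups (i.e. drawn from a single group): C(4,6) + C(3,6) + C(7,6) = 7.
By inclusion–exclusion: 3003 − 679 + 7 = 2331.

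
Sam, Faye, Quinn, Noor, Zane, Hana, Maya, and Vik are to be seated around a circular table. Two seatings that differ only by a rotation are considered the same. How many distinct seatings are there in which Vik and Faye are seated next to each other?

Glue Vik and Faye into a block (2 internal orders). Seating 7 units around a circle gives (6)! arrangements.
So 2 × (6)! = 2 × 720 = 1440.

1440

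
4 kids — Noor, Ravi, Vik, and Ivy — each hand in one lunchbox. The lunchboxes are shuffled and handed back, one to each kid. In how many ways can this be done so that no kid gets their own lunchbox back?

Count assignments avoiding every fixed point. For any j of the 4 kids fixed to their own lunchbox, the other 4−j can be arranged in (4−j)! ways.
By inclusion–exclusion this is Σ_{j=0}^{4} (−1)^j C(4,j)·(4−j)!.
Computing: 24 − 24 + 12 − 4 + 1 = 9.

9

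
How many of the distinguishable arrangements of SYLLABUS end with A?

1260

Fix A in the last position and arrange the remaining 7 letters.
Those 7 letters have L appearing twice and S appearing twice, giving (7)!/(2!·2!) = 1260.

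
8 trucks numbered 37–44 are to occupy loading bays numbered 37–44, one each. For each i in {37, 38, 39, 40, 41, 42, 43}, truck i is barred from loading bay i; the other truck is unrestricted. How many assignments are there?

Let Aᵢ (for 37 ≤ i ≤ 43) be the placements that put truck i in its forbidden loading bay. Any j of these fix j positions, leaving (8−j)! ways to fill the rest, and there are C(7,j) ways to pick which j.
By inclusion–exclusion, the number of valid placements is Σ_{j=0}^{7} (−1)^j C(7,j)·(8−j)!.
Computing: 40320 − 35280 + 15120 − 4200 + 840 − 126 + 14 − 1 = 16687.

16687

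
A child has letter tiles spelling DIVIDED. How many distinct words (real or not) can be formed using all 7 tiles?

420

Letter multiplicities in DIVIDED: D×3, E×1, I×2, V×1.
Dividing 7! = 5040 by 3!·2! = 12 for the repeated letters gives 420.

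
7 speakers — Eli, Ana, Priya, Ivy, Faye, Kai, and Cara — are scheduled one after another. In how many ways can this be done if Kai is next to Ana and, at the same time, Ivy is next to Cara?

480

Treat {Kai,Ana} as one block (2 orders) and {Ivy,Cara} as another (2 orders).
That leaves 5 units to arrange: 2 × 2 × 5! = 4 × 120 = 480.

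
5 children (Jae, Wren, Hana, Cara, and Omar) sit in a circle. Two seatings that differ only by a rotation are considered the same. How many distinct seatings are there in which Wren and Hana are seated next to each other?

12

Glue Wren and Hana into a block (2 internal orders). Seating 4 units around a circle gives (3)! arrangements.
So 2 × (3)! = 2 × 6 = 12.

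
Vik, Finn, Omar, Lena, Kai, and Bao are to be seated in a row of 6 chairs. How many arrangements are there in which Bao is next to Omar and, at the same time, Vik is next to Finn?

Treat {Bao,Omar} as one block (2 orders) and {Vik,Finn} as another (2 orders).
That leaves 4 units to arrange: 2 × 2 × 4! = 4 × 24 = 96.

96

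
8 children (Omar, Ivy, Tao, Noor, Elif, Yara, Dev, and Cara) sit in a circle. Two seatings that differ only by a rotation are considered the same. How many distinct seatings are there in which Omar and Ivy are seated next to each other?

Treat {Omar, Ivy} as one unit (2 internal orders) and seat the resulting 7 units around the table: (6)! circular arrangements.
So 2 × (6)! = 2 × 720 = 1440.

1440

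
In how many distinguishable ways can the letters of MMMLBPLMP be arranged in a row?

The 9 letters of MMMLBPLMP have repeats: L appearing twice, M appearing 4 times, and P appearing twice.
So there are 9! / (4!·2!·2!) = 3780 distinguishable arrangements.

3780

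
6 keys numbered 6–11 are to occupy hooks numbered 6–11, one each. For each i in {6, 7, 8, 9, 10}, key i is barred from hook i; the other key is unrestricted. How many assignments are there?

Let Aᵢ (for 6 ≤ i ≤ 10) be the placements that put key i in its forbidden hook. Any j of these fix j positions, leaving (6−j)! ways to fill the rest, and there are C(5,j) ways to pick which j.
By inclusion–exclusion, the number of valid placements is Σ_{j=0}^{5} (−1)^j C(5,j)·(6−j)!.
Computing: 720 − 600 + 240 − 60 + 10 − 1 = 309.

309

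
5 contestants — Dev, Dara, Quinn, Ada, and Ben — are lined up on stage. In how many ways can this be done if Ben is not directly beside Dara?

72

Of the 5! = 120 arrangements, those with Ben and Dara adjacent number 2 × 4! = 48 (treat the pair as a block with 2 internal orders).
So 120 − 48 = 72 arrangements keep them apart.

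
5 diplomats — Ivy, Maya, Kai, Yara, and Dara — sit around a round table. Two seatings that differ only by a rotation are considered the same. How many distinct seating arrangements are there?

Seat Ivy anywhere (absorbing the rotational symmetry), then permute the other 4: (4)! = 24.

24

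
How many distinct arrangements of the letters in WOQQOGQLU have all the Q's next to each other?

Treat the 3 copies of Q as a single block. The multiset to arrange is then {QQQ, G, L, O, O, U, W}, 7 items in all.
That gives (7)!/(2!) = 2520 arrangements.

2520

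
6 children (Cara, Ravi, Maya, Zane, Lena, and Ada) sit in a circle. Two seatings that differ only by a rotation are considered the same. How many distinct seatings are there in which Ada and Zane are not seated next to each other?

Without the restriction there are (5)! = 120 seatings.
Seatings with Ada beside Zane: treat them as a block with 2 internal orders, giving 2 × (4)! = 48.
Subtracting, 120 − 48 = 72.

72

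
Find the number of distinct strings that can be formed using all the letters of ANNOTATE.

ANNOTATE has 8 letters with A appearing twice, N appearing twice, and T appearing twice.
So there are 8! / (2!·2!·2!) = 5040 distinguishable arrangements.

5040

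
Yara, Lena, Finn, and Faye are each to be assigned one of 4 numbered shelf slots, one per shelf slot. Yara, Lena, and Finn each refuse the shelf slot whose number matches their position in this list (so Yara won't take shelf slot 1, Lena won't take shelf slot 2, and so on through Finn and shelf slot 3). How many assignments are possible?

11

Let Aᵢ (for i ∈ {1, 2, 3}) be the placements that put person i in their forbidden shelf slot. Any j of these fix j positions, leaving (4−j)! ways to fill the rest, and there are C(3,j) ways to pick which j.
By inclusion–exclusion, the number of valid placements is Σ_{j=0}^{3} (−1)^j C(3,j)·(4−j)!.
Computing: 24 − 18 + 6 − 1 = 11.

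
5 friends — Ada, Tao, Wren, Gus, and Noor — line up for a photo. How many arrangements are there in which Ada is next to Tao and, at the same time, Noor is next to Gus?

24

Treat {Ada,Tao} as one block (2 orders) and {Noor,Gus} as another (2 orders).
That leaves 3 units to arrange: 2 × 2 × 3! = 4 × 6 = 24.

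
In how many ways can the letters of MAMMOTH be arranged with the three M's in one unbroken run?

120

Treat the 3 copies of M as a single block. The multiset to arrange is then {MMM, A, H, O, T}, 5 items in all.
All 5 items are distinct, so there are (5)! = 120 arrangements.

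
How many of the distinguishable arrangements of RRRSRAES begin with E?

105

With the first slot taken by E, it remains to arrange the other 7 letters (RRRSRAS).
Those 7 letters have R appearing 4 times and S appearing twice, giving (7)!/(4!·2!) = 105.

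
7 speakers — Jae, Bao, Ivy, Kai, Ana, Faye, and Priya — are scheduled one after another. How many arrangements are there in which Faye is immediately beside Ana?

Treat {Faye, Ana} as a single unit. There are 6 units to order, and the pair itself can be ordered 2 ways.
So the count is 2·(6)! = 1440.

1440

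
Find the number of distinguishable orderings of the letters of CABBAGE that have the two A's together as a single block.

360

Treat the 2 copies of A as a single block. The multiset to arrange is then {AA, B, B, C, E, G}, 6 items in all.
That gives (6)!/(2!) = 360 arrangements.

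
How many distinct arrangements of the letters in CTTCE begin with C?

Fix C in the first position and arrange the remaining 4 letters.
Those 4 letters have T appearing twice, giving (4)!/(2!) = 12.

12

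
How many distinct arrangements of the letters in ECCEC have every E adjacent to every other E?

Treat the 2 copies of E as a single block. The multiset to arrange is then {EE, C, C, C}, 4 items in all.
That gives (4)!/(3!) = 4 arrangements.

4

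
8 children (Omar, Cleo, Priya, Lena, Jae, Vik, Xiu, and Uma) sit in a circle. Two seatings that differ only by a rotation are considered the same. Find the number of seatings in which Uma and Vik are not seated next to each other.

Without the restriction there are (7)! = 5040 seatings.
Seatings with Uma beside Vik: treat them as a block with 2 internal orders, giving 2 × (6)! = 1440.
Subtracting, 5040 − 1440 = 3600.

3600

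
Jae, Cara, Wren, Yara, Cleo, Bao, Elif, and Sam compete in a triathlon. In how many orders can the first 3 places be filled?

336

There are 8 choices for 1st place, 7 for 2nd, and 6 for 3rd.
That gives 8 × 7 × 6 = 336.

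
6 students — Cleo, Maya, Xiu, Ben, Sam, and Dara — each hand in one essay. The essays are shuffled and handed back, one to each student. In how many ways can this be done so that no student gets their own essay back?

265

Let Aᵢ be the assignments in which student i gets their own essay. We want the size of the complement of A₁∪…∪A_6.
By inclusion–exclusion this is Σ_{j=0}^{6} (−1)^j C(6,j)·(6−j)!.
Computing: 720 − 720 + 360 − 120 + 30 − 6 + 1 = 265.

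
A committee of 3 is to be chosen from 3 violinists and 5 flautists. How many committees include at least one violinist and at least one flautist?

45

Unrestricted: C(8,3) = 56 ways to pick any 3 of the 8.
Selections missing a whole group: no violinists → C(5,3) = 10; no flautists → C(3,3) = 1.
Both groups omitted at once is impossible, so 56 − 11 = 45.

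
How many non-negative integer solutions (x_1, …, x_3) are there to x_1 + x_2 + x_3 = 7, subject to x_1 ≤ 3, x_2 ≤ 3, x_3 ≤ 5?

13

Without the upper bounds there are C(9,2) = 36 ways to split 7 among 3 variables.
Subtract solutions that violate a single cap (substitute x_i' = x_i − (cap_i+1)): x_1 ≥ 4 gives C(5,2) = 10; x_2 ≥ 4 gives C(5,2) = 10; x_3 ≥ 6 gives C(3,2) = 3. Together 23.
No two caps can be exceeded simultaneously, so the pair terms are all 0.
By inclusion–exclusion the count is 36 − 23 + 0 = 13.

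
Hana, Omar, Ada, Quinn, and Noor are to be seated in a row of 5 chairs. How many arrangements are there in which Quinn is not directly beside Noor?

Of the 5! = 120 arrangements, those with Quinn and Noor adjacent number 2 × 4! = 48 (treat the pair as a block with 2 internal orders).
Complementary counting: 120 − 48 = 72.

72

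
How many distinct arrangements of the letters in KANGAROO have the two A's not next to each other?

There are 8!/(2!·2!) = 10080 arrangements of KANGAROO in total.
Arrangements with the A's together: treat AA as one letter, giving (7)!/(2!) = 2520.
Hence 10080 − 2520 = 7560.

7560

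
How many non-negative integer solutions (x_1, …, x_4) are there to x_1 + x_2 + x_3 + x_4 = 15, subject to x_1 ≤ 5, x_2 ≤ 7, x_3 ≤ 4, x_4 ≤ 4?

Without the upper bounds there are C(18,3) = 816 ways to split 15 among 4 variables.
Subtract solutions that violate a single cap (substitute x_i' = x_i − (cap_i+1)): x_1 ≥ 6 gives C(12,3) = 220; x_2 ≥ 8 gives C(10,3) = 120; x_3 ≥ 5 gives C(13,3) = 286; x_4 ≥ 5 gives C(13,3) = 286. Together 912.
Add back pairs where two caps are both exceeded: 4 + 35 + 35 + 10 + 10 + 56 = 150.
By inclusion–exclusion the count is 816 − 912 + 150 = 54.

54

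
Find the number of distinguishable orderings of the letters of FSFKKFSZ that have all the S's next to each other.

420

Treat the 2 copies of S as a single block. The multiset to arrange is then {SS, F, F, F, K, K, Z}, 7 items in all.
That gives (7)!/(3!·2!) = 420 arrangements.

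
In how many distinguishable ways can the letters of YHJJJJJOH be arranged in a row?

1512

YHJJJJJOH has 9 letters with H appearing twice and J appearing 5 times.
The number of distinct arrangements is 9!/(5!·2!) = 362880/240 = 1512.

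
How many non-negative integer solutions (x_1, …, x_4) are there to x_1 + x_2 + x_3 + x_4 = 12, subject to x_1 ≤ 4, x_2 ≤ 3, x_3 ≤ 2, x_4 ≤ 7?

By stars and bars, unrestricted non-negative solutions to x_1+…+x_4 = 12 number C(12+3,3) = 455.
Subtract solutions that violate a single cap (substitute x_i' = x_i − (cap_i+1)): x_1 ≥ 5 gives C(10,3) = 120; x_2 ≥ 4 gives C(11,3) = 165; x_3 ≥ 3 gives C(12,3) = 220; x_4 ≥ 8 gives C(7,3) = 35. Together 540.
Add back pairs where two caps are both exceeded: 20 + 35 + 0 + 56 + 1 + 4 = 116.
Subtract triples: 1 + 0 + 0 + 0 = 1.
By inclusion–exclusion the count is 455 − 540 + 116 − 1 = 30.

30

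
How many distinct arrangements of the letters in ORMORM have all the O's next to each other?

Treat the 2 copies of O as a single block. The multiset to arrange is then {OO, M, M, R, R}, 5 items in all.
That gives (5)!/(2!·2!) = 30 arrangements.

30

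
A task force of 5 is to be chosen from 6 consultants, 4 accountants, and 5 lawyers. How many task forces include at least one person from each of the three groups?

2170

Unrestricted: C(15,5) = 3003 ways to pick any 5 of the 15.
Subtract selections that omit an entire group: no consultants → C(9,5) = 126; no accountants → C(11,5) = 462; no lawyers → C(10,5) = 252.
Add back selections omitting two groups (i.e. drawn from a single group): C(6,5) + C(4,5) + C(5,5) = 7.
By inclusion–exclusion: 3003 − 840 + 7 = 2170.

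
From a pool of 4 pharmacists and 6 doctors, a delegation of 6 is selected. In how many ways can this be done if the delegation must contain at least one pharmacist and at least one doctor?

209

Total 6-person selections from all 10: C(10,6) = 210.
Selections missing a whole group: no pharmacists → C(6,6) = 1; no doctors → C(4,6) = 0.
Both groups omitted at once is impossible, so 210 − 1 = 209.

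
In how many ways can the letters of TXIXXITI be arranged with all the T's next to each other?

Treat the 2 copies of T as a single block. The multiset to arrange is then {TT, I, I, I, X, X, X}, 7 items in all.
That gives (7)!/(3!·3!) = 140 arrangements.

140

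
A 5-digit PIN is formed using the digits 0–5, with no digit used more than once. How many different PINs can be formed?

720

Choose and order 5 of the 6 symbols: the first digit has 6 options, the next 5, and so on down to 2.
6 × 5 × 4 × 3 × 2 = 720.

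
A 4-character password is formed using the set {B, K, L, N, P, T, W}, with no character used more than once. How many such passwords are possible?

840

This is a permutation of 4 out of 7: P(7,4) = 7!/3!.
That product is 7 × 6 × 5 × 4 = 840.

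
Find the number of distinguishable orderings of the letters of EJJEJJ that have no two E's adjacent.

10

There are 6!/(4!·2!) = 15 arrangements of EJJEJJ in total.
Arrangements with the E's together: treat EE as one letter, giving (5)!/(4!) = 5.
Hence 15 − 5 = 10.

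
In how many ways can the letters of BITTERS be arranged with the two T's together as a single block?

Treat the 2 copies of T as a single block. The multiset to arrange is then {TT, B, E, I, R, S}, 6 items in all.
All 6 items are distinct, so there are (6)! = 720 arrangements.

720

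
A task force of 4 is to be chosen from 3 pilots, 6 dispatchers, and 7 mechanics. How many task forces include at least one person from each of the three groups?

819

Unrestricted: C(16,4) = 1820 ways to pick any 4 of the 16.
Subtract selections that omit an entire group: no pilots → C(13,4) = 715; no dispatchers → C(10,4) = 210; no mechanics → C(9,4) = 126.
Add back selections omitting two groups (i.e. drawn from a single group): C(3,4) + C(6,4) + C(7,4) = 50.
By inclusion–exclusion: 1820 − 1051 + 50 = 819.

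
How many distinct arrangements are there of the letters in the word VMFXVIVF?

3360

VMFXVIVF has 8 letters with F appearing twice and V appearing 3 times.
The number of distinct arrangements is 8!/(3!·2!) = 40320/12 = 3360.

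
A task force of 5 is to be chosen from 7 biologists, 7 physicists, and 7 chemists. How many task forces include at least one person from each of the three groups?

14406

With no constraint there are C(21,5) = 20349 possible selections.
Selections missing a whole group: no biologists → C(14,5) = 2002; no physicists → C(14,5) = 2002; no chemists → C(14,5) = 2002.
Add back selections omitting two groups (i.e. drawn from a single group): C(7,5) + C(7,5) + C(7,5) = 63.
By inclusion–exclusion: 20349 − 6006 + 63 = 14406.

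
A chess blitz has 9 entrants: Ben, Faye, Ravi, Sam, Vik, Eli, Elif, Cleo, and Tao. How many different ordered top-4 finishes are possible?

3024

There are 9 choices for 1st place, 8 for 2nd, and so on down to 6 for position 4.
That gives 9 × 8 × 7 × 6 = 3024.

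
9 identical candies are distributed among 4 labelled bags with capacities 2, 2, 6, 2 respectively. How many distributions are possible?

17

Without the upper bounds there are C(12,3) = 220 ways to split 9 among 4 bags.
Subtract solutions that violate a single cap (substitute x_i' = x_i − (cap_i+1)): x_1 ≥ 3 gives C(9,3) = 84; x_2 ≥ 3 gives C(9,3) = 84; x_3 ≥ 7 gives C(5,3) = 10; x_4 ≥ 3 gives C(9,3) = 84. Together 262.
Add back pairs where two caps are both exceeded: 20 + 0 + 20 + 0 + 20 + 0 = 60.
Subtract triples: 0 + 1 + 0 + 0 = 1.
By inclusion–exclusion the count is 220 − 262 + 60 − 1 = 17.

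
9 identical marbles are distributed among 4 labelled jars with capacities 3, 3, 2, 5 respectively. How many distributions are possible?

Ignoring the caps, the number of non-negative solutions to x_1+…+x_4 = 9 is C(12,3) = 220.
Subtract solutions that violate a single cap (substitute x_i' = x_i − (cap_i+1)): x_1 ≥ 4 gives C(8,3) = 56; x_2 ≥ 4 gives C(8,3) = 56; x_3 ≥ 3 gives C(9,3) = 84; x_4 ≥ 6 gives C(6,3) = 20. Together 216.
Add back pairs where two caps are both exceeded: 4 + 10 + 0 + 10 + 0 + 1 = 25.
By inclusion–exclusion the count is 220 − 216 + 25 = 29.

29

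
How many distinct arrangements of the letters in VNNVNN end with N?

10

With the last slot taken by N, it remains to arrange the other 5 letters (VNVNN).
Those 5 letters have N appearing 3 times and V appearing twice, giving (5)!/(3!·2!) = 10.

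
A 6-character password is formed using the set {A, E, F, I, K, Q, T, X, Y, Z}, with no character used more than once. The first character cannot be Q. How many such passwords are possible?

The first character has 10−1 = 9 choices (anything except Q).
The remaining 5 characters are filled from the other 9 symbols without repetition: 9 × 8 × 7 × 6 × 5 = 15120.
Total: 9 × 15120 = 136080.

136080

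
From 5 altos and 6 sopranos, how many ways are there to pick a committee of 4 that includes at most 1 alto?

Split by how many altos are chosen (0 through 1).
Sum: C(5,0)·C(6,4) + C(5,1)·C(6,3) = 15 + 100 = 115.

115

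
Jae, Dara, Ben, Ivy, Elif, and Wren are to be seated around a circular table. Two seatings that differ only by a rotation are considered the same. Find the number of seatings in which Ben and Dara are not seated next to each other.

72

Without the restriction there are (5)! = 120 seatings.
Those with Ben next to Dara: fuse the pair into one unit and seat 5 units around a circle — 2·(4)! = 48.
Subtracting, 120 − 48 = 72.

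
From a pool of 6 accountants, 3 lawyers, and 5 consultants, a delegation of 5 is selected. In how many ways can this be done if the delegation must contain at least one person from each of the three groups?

1365

With no constraint there are C(14,5) = 2002 possible selections.
Subtract selections that omit an entire group: no accountants → C(8,5) = 56; no lawyers → C(11,5) = 462; no consultants → C(9,5) = 126.
Add back selections omitting two groups (i.e. drawn from a single group): C(6,5) + C(3,5) + C(5,5) = 7.
By inclusion–exclusion: 2002 − 644 + 7 = 1365.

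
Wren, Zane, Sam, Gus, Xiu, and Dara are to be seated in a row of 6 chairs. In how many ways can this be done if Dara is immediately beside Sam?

240

Treat {Dara, Sam} as a single unit. There are 5 units to order, and the pair itself can be ordered 2 ways.
That gives 2 × 5! = 2 × 120 = 240.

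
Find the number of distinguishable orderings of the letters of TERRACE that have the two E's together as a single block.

Treat the 2 copies of E as a single block. The multiset to arrange is then {EE, A, C, R, R, T}, 6 items in all.
That gives (6)!/(2!) = 360 arrangements.

360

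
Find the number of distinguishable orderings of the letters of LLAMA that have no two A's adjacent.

18

Total arrangements of LLAMA: 5!/(2!·2!) = 30.
Arrangements with the A's together: treat AA as one letter, giving (4)!/(2!) = 12.
Hence 30 − 12 = 18.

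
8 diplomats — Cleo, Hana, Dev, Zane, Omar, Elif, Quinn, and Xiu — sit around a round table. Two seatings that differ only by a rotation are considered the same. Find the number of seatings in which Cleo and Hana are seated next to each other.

1440

Treat {Cleo, Hana} as one unit (2 internal orders) and seat the resulting 7 units around the table: (6)! circular arrangements.
So 2 × (6)! = 2 × 720 = 1440.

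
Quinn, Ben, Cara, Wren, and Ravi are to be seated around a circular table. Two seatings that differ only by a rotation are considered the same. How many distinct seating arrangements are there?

Seat Quinn anywhere (absorbing the rotational symmetry), then permute the other 4: (4)! = 24.

24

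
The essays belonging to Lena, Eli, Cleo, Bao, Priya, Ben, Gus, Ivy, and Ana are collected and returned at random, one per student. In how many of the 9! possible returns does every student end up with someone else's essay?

This is the derangement count D_9: permutations of 9 items with no fixed point.
By inclusion–exclusion this is Σ_{j=0}^{9} (−1)^j C(9,j)·(9−j)!.
Computing: 362880 − 362880 + 181440 − 60480 + 15120 − 3024 + 504 − 72 + 9 − 1 = 133496.

133496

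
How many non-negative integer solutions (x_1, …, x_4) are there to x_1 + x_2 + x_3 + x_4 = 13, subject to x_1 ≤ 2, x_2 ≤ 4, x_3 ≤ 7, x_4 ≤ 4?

31

Without the upper bounds there are C(16,3) = 560 ways to split 13 among 4 variables.
Subtract solutions that violate a single cap (substitute x_i' = x_i − (cap_i+1)): x_1 ≥ 3 gives C(13,3) = 286; x_2 ≥ 5 gives C(11,3) = 165; x_3 ≥ 8 gives C(8,3) = 56; x_4 ≥ 5 gives C(11,3) = 165. Together 672.
Add back pairs where two caps are both exceeded: 56 + 10 + 56 + 1 + 20 + 1 = 144.
Subtract triples: 0 + 1 + 0 + 0 = 1.
By inclusion–exclusion the count is 560 − 672 + 144 − 1 = 31.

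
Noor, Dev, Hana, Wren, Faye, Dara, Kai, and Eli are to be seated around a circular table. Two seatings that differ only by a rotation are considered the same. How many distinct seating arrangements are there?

5040

Fix one person's seat to break rotational symmetry; the remaining 7 people can be arranged in (7)! = 5040 ways.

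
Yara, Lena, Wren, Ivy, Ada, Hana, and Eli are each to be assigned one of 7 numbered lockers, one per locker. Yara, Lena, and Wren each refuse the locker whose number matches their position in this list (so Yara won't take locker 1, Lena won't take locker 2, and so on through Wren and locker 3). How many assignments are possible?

3216

Let Aᵢ (for i ∈ {1, 2, 3}) be the placements that put person i in their forbidden locker. Any j of these fix j positions, leaving (7−j)! ways to fill the rest, and there are C(3,j) ways to pick which j.
By inclusion–exclusion, the number of valid placements is Σ_{j=0}^{3} (−1)^j C(3,j)·(7−j)!.
Computing: 5040 − 2160 + 360 − 24 = 3216.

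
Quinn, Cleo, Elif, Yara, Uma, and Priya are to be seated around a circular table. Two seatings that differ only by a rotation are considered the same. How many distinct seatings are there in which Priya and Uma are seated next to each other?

48

Treat {Priya, Uma} as one unit (2 internal orders) and seat the resulting 5 units around the table: (4)! circular arrangements.
So 2 × (4)! = 2 × 24 = 48.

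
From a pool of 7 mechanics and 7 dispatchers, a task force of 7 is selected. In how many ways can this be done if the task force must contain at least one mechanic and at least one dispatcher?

3430

Unrestricted: C(14,7) = 3432 ways to pick any 7 of the 14.
Selections missing a whole group: no mechanics → C(7,7) = 1; no dispatchers → C(7,7) = 1.
Both groups omitted at once is impossible, so 3432 − 2 = 3430.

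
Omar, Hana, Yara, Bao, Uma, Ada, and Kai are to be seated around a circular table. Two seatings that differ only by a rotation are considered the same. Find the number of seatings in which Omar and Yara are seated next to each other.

Glue Omar and Yara into a block (2 internal orders). Seating 6 units around a circle gives (5)! arrangements.
So 2 × (5)! = 2 × 120 = 240.

240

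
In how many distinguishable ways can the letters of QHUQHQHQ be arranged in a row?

280

The 8 letters of QHUQHQHQ have repeats: H appearing 3 times and Q appearing 4 times.
Dividing 8! = 40320 by 4!·3! = 144 for the repeated letters gives 280.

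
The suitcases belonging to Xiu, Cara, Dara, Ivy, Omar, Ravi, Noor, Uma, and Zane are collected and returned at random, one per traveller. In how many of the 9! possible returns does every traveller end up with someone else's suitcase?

Let Aᵢ be the assignments in which traveller i gets their own suitcase. We want the size of the complement of A₁∪…∪A_9.
By inclusion–exclusion this is Σ_{j=0}^{9} (−1)^j C(9,j)·(9−j)!.
Computing: 362880 − 362880 + 181440 − 60480 + 15120 − 3024 + 504 − 72 + 9 − 1 = 133496.

133496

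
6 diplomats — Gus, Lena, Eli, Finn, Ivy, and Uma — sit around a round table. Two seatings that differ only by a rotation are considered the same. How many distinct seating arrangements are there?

120

Around a circle, 6 distinct people have 6!/6 = (5)! = 120 rotationally distinct seatings.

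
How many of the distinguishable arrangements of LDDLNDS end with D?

With the last slot taken by D, it remains to arrange the other 6 letters (LDLNDS).
Those 6 letters have D appearing twice and L appearing twice, giving (6)!/(2!·2!) = 180.

180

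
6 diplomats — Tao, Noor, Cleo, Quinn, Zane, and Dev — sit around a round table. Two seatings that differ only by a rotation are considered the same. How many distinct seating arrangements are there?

Seat Tao anywhere (absorbing the rotational symmetry), then permute the other 5: (5)! = 120.

120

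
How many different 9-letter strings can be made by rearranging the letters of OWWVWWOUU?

The 9 letters of OWWVWWOUU have repeats: O appearing twice, U appearing twice, and W appearing 4 times.
Dividing 9! = 362880 by 4!·2!·2! = 96 for the repeated letters gives 3780.

3780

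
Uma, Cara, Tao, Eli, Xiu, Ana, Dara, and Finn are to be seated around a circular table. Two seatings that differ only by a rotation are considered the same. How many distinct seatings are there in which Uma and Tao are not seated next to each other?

All circular seatings of 8 people number (7)! = 5040.
Seatings with Uma beside Tao: treat them as a block with 2 internal orders, giving 2 × (6)! = 1440.
Subtracting, 5040 − 1440 = 3600.

3600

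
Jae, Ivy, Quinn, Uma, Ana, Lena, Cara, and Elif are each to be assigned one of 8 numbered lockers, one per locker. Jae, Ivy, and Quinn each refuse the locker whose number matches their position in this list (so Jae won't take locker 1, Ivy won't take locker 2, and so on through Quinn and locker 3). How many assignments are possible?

Let Aᵢ (for i ∈ {1, 2, 3}) be the placements that put person i in their forbidden locker. Any j of these fix j positions, leaving (8−j)! ways to fill the rest, and there are C(3,j) ways to pick which j.
By inclusion–exclusion, the number of valid placements is Σ_{j=0}^{3} (−1)^j C(3,j)·(8−j)!.
Computing: 40320 − 15120 + 2160 − 120 = 27240.

27240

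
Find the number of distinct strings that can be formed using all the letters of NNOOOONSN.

630

The 9 letters of NNOOOONSN have repeats: N appearing 4 times and O appearing 4 times.
The number of distinct arrangements is 9!/(4!·4!) = 362880/576 = 630.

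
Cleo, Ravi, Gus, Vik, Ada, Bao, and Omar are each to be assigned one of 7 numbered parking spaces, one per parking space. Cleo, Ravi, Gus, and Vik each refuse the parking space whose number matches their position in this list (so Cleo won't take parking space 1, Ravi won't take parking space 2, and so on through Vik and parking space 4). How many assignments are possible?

2790

Let Aᵢ (for 1 ≤ i ≤ 4) be the placements that put person i in their forbidden parking space. Any j of these fix j positions, leaving (7−j)! ways to fill the rest, and there are C(4,j) ways to pick which j.
By inclusion–exclusion, the number of valid placements is Σ_{j=0}^{4} (−1)^j C(4,j)·(7−j)!.
Computing: 5040 − 2880 + 720 − 96 + 6 = 2790.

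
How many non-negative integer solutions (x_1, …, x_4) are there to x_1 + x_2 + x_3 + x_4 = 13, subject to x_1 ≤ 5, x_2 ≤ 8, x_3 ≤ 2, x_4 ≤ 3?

Ignoring the caps, the number of non-negative solutions to x_1+…+x_4 = 13 is C(16,3) = 560.
Subtract solutions that violate a single cap (substitute x_i' = x_i − (cap_i+1)): x_1 ≥ 6 gives C(10,3) = 120; x_2 ≥ 9 gives C(7,3) = 35; x_3 ≥ 3 gives C(13,3) = 286; x_4 ≥ 4 gives C(12,3) = 220. Together 661.
Add back pairs where two caps are both exceeded: 0 + 35 + 20 + 4 + 1 + 84 = 144.
Subtract triples: 0 + 0 + 1 + 0 = 1.
By inclusion–exclusion the count is 560 − 661 + 144 − 1 = 42.

42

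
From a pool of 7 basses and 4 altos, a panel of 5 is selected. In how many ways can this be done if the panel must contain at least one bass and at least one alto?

Total 5-person selections from all 11: C(11,5) = 462.
Subtract selections that omit an entire group: no basses → C(4,5) = 0; no altos → C(7,5) = 21.
Both groups omitted at once is impossible, so 462 − 21 = 441.

441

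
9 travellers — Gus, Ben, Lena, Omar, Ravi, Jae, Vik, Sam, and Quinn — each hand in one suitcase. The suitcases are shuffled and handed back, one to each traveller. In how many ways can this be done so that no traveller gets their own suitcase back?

Count assignments avoiding every fixed point. For any j of the 9 travellers fixed to their own suitcase, the other 9−j can be arranged in (9−j)! ways.
By inclusion–exclusion this is Σ_{j=0}^{9} (−1)^j C(9,j)·(9−j)!.
Computing: 362880 − 362880 + 181440 − 60480 + 15120 − 3024 + 504 − 72 + 9 − 1 = 133496.

133496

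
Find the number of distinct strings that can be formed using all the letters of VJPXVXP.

630

Letter multiplicities in VJPXVXP: J×1, P×2, V×2, X×2.
The number of distinct arrangements is 7!/(2!·2!·2!) = 5040/8 = 630.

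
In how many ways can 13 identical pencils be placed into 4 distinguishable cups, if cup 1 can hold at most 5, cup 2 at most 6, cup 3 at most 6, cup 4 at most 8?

239

By stars and bars, unrestricted non-negative solutions to x_1+…+x_4 = 13 number C(13+3,3) = 560.
Subtract solutions that violate a single cap (substitute x_i' = x_i − (cap_i+1)): x_1 ≥ 6 gives C(10,3) = 120; x_2 ≥ 7 gives C(9,3) = 84; x_3 ≥ 7 gives C(9,3) = 84; x_4 ≥ 9 gives C(7,3) = 35. Together 323.
Add back pairs where two caps are both exceeded: 1 + 1 + 0 + 0 + 0 + 0 = 2.
By inclusion–exclusion the count is 560 − 323 + 2 = 239.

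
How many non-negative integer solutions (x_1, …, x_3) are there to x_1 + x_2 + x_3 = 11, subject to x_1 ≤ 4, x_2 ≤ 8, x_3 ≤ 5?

24

Without the upper bounds there are C(13,2) = 78 ways to split 11 among 3 variables.
Subtract solutions that violate a single cap (substitute x_i' = x_i − (cap_i+1)): x_1 ≥ 5 gives C(8,2) = 28; x_2 ≥ 9 gives C(4,2) = 6; x_3 ≥ 6 gives C(7,2) = 21. Together 55.
Add back pairs where two caps are both exceeded: 0 + 1 + 0 = 1.
By inclusion–exclusion the count is 78 − 55 + 1 = 24.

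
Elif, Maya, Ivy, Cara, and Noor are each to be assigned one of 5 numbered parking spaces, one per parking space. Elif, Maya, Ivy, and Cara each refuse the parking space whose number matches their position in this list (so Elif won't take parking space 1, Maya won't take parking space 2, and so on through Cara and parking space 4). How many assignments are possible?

Let Aᵢ (for 1 ≤ i ≤ 4) be the placements that put person i in their forbidden parking space. Any j of these fix j positions, leaving (5−j)! ways to fill the rest, and there are C(4,j) ways to pick which j.
By inclusion–exclusion, the number of valid placements is Σ_{j=0}^{4} (−1)^j C(4,j)·(5−j)!.
Computing: 120 − 96 + 36 − 8 + 1 = 53.

53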